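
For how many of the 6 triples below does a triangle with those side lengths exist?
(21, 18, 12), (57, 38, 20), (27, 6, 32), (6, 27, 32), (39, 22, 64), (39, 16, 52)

5

(12,18,21): 12+18 > 21 → valid
(20,38,57): 20+38 > 57 → valid
(6,27,32): 6+27 > 32 → valid
(6,27,32): 6+27 > 32 → valid
(22,39,64): 22+39 ≤ 64 → not valid
(16,39,52): 16+39 > 52 → valid
5 of the 6 triples form a triangle.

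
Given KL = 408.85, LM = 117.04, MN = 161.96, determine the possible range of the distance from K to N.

129.85 ≤ KN ≤ 687.85

The maximum is all hops collinear in one direction: 408.85 + 117.04 + 161.96 = 687.85.
The longest hop is 408.85; the others sum to 279.00. Folding the others back against it leaves at least 408.85 − 279.00 = 129.85.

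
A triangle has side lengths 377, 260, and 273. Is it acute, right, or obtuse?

Compare the square of the longest side to the sum of squares of the other two: 260² + 273² = 142129 = 377².

right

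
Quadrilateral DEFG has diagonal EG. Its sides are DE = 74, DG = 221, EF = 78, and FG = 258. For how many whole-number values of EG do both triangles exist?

114

From triangle DEG: 147 < EG < 295.
From triangle FEG: 180 < EG < 336.
Intersection: 180 < EG < 295, so integers 181 through 294: 114 values.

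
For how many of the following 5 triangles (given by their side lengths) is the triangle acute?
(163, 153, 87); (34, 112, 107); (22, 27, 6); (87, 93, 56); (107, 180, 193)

4

(163,153,87): 87²+153² = 30978 > 26569 = 163² → acute
(34,112,107): 34²+107² = 12605 > 12544 = 112² → acute
(22,27,6): 6²+22² = 520 < 729 = 27² → obtuse
(87,93,56): 56²+87² = 10705 > 8649 = 93² → acute
(107,180,193): 107²+180² = 43849 > 37249 = 193² → acute
4 of the 5 are acute.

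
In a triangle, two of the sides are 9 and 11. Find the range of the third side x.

By the triangle inequality, x must be less than 9 + 11 = 20 and greater than |9 − 11| = 2.

2 < x < 20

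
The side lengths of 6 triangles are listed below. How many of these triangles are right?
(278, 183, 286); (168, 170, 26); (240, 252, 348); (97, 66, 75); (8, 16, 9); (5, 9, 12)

(278,183,286): 183²+278² = 110773 > 81796 = 286² → acute
(168,170,26): 26²+168² = 28900 = 170² → right
(240,252,348): 240²+252² = 121104 = 348² → right
(97,66,75): 66²+75² = 9981 > 9409 = 97² → acute
(8,16,9): 8²+9² = 145 < 256 = 16² → obtuse
(5,9,12): 5²+9² = 106 < 144 = 12² → obtuse
2 of the 6 are right.

2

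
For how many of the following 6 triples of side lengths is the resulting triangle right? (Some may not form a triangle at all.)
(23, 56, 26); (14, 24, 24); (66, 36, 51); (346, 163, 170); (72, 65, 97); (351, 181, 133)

(23,56,26): 23+26 ≤ 56, not a triangle
(14,24,24): 14²+24² = 772 > 576 = 24² → acute
(66,36,51): 36²+51² = 3897 < 4356 = 66² → obtuse
(346,163,170): 163+170 ≤ 346, not a triangle
(72,65,97): 65²+72² = 9409 = 97² → right
(351,181,133): 133+181 ≤ 351, not a triangle
1 of the 6 is right.

1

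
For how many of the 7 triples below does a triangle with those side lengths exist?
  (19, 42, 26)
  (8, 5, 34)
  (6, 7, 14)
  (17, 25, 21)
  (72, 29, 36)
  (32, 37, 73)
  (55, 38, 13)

(19,26,42): 19+26 > 42 → valid
(5,8,34): 5+8 ≤ 34 → not valid
(6,7,14): 6+7 ≤ 14 → not valid
(17,21,25): 17+21 > 25 → valid
(29,36,72): 29+36 ≤ 72 → not valid
(32,37,73): 32+37 ≤ 73 → not valid
(13,38,55): 13+38 ≤ 55 → not valid
2 of the 7 triples form a triangle.

2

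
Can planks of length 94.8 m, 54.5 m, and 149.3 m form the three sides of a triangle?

No

The two shorter sides sum to 149.3, exactly equal to the longest side 149.3.
That gives only a degenerate (flat) triangle — the inequality must be strict.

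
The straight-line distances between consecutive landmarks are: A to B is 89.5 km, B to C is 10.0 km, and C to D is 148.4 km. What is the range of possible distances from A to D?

48.9 ≤ AD ≤ 247.9 km

The maximum is all hops collinear in one direction: 89.5 + 10.0 + 148.4 = 247.9.
The longest hop is 148.4; the others sum to 99.5. Folding the others back against it leaves at least 148.4 − 99.5 = 48.9.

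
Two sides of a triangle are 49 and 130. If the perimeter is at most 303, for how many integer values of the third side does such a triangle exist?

43

Triangle inequality: 81 < x < 179. Perimeter ≤ 303 gives x ≤ 303 − 49 − 130 = 124.
So 81 < x ≤ 124; integers 82 through 124: 43 values.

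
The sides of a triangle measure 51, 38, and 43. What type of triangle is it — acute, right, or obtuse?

Compare the square of the longest side to the sum of squares of the other two: 38² + 43² = 3293 > 2601 = 51².

acute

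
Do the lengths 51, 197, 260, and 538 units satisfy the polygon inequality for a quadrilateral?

For a quadrilateral, each side must be shorter than the sum of the others.
Here the longest side is 538, but the remaining 3 sides sum to only 508.

No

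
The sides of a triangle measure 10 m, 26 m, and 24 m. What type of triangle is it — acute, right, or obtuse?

right

Compare the square of the longest side to the sum of squares of the other two: 10² + 24² = 676 = 26².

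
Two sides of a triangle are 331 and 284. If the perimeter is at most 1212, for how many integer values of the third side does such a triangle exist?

550

Triangle inequality: 47 < x < 615. Perimeter ≤ 1212 gives x ≤ 1212 − 331 − 284 = 597.
So 47 < x ≤ 597; integers 48 through 597: 550 values.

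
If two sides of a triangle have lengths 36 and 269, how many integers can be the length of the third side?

71

The third side lies in the open interval (233, 305).
Integers from 234 to 304 inclusive: 304 − 234 + 1 = 71.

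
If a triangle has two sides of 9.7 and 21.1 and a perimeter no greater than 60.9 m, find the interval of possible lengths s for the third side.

Triangle inequality alone gives 11.4 < s < 30.8.
The perimeter condition gives s ≤ 60.9 − 9.7 − 21.1 = 30.1.
Intersecting the two: 11.4 < s ≤ 30.1.

11.4 < s ≤ 30.1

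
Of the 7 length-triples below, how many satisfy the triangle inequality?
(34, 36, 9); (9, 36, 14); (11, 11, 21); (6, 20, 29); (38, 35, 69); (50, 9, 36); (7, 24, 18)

4

(9,34,36): 9+34 > 36 → valid
(9,14,36): 9+14 ≤ 36 → not valid
(11,11,21): 11+11 > 21 → valid
(6,20,29): 6+20 ≤ 29 → not valid
(35,38,69): 35+38 > 69 → valid
(9,36,50): 9+36 ≤ 50 → not valid
(7,18,24): 7+18 > 24 → valid
4 of the 7 triples form a triangle.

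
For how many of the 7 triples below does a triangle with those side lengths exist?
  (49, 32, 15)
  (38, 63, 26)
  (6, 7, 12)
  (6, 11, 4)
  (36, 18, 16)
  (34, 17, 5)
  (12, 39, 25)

(15,32,49): 15+32 ≤ 49 → not valid
(26,38,63): 26+38 > 63 → valid
(6,7,12): 6+7 > 12 → valid
(4,6,11): 4+6 ≤ 11 → not valid
(16,18,36): 16+18 ≤ 36 → not valid
(5,17,34): 5+17 ≤ 34 → not valid
(12,25,39): 12+25 ≤ 39 → not valid
2 of the 7 triples form a triangle.

2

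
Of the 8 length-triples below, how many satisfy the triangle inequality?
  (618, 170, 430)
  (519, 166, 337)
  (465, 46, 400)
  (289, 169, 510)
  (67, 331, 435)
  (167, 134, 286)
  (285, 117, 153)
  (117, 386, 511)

(170,430,618): 170+430 ≤ 618 → not valid
(166,337,519): 166+337 ≤ 519 → not valid
(46,400,465): 46+400 ≤ 465 → not valid
(169,289,510): 169+289 ≤ 510 → not valid
(67,331,435): 67+331 ≤ 435 → not valid
(134,167,286): 134+167 > 286 → valid
(117,153,285): 117+153 ≤ 285 → not valid
(117,386,511): 117+386 ≤ 511 → not valid
1 of the 8 triples forms a triangle.

1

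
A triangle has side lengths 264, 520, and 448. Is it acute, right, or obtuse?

Compare the square of the longest side to the sum of squares of the other two: 264² + 448² = 270400 = 520².

right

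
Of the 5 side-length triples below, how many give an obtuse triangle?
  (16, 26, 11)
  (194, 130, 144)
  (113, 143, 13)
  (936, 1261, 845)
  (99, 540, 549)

1

(16,26,11): 11²+16² = 377 < 676 = 26² → obtuse
(194,130,144): 130²+144² = 37636 = 194² → right
(113,143,13): 13+113 ≤ 143, not a triangle
(936,1261,845): 845²+936² = 1590121 = 1261² → right
(99,540,549): 99²+540² = 301401 = 549² → right
1 of the 5 is obtuse.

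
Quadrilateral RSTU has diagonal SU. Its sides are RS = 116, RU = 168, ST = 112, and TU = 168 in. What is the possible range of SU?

From triangle RSU: |116 − 168| < SU < 116 + 168, i.e. 52 < SU < 284.
From triangle TSU: 56 < SU < 280.
Both must hold, so SU lies in the intersection.

56 < SU < 280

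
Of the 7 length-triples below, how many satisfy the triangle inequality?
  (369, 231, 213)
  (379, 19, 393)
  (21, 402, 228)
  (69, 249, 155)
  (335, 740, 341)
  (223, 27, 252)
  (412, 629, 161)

2

(213,231,369): 213+231 > 369 → valid
(19,379,393): 19+379 > 393 → valid
(21,228,402): 21+228 ≤ 402 → not valid
(69,155,249): 69+155 ≤ 249 → not valid
(335,341,740): 335+341 ≤ 740 → not valid
(27,223,252): 27+223 ≤ 252 → not valid
(161,412,629): 161+412 ≤ 629 → not valid
2 of the 7 triples form a triangle.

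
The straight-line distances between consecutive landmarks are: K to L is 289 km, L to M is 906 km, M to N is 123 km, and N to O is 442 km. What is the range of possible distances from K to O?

52 ≤ KO ≤ 1760 km

The maximum is all hops collinear in one direction: 289 + 906 + 123 + 442 = 1760.
The longest hop is 906; the others sum to 854. Folding the others back against it leaves at least 906 − 854 = 52.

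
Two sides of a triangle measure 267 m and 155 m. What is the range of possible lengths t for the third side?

112 < t < 422 (m)

By the triangle inequality, t must be less than 267 + 155 = 422 and greater than |267 − 155| = 112.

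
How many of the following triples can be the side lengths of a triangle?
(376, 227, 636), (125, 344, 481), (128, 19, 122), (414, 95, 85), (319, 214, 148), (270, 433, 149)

(227,376,636): 227+376 ≤ 636 → not valid
(125,344,481): 125+344 ≤ 481 → not valid
(19,122,128): 19+122 > 128 → valid
(85,95,414): 85+95 ≤ 414 → not valid
(148,214,319): 148+214 > 319 → valid
(149,270,433): 149+270 ≤ 433 → not valid
2 of the 6 triples form a triangle.

2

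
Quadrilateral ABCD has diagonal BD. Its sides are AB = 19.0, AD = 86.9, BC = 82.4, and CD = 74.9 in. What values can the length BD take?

From triangle ABD: |19.0 − 86.9| < BD < 19.0 + 86.9, i.e. 67.9 < BD < 105.9.
From triangle CBD: 7.5 < BD < 157.3.
Both must hold, so BD lies in the intersection.

67.9 < BD < 105.9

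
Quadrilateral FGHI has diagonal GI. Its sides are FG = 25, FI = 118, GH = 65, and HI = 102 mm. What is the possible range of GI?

From triangle FGI: |25 − 118| < GI < 25 + 118, i.e. 93 < GI < 143.
From triangle HGI: 37 < GI < 167.
Both must hold, so GI lies in the intersection.

93 < GI < 143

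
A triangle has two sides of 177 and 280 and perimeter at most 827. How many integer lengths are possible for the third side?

267

Triangle inequality: 103 < x < 457. Perimeter ≤ 827 gives x ≤ 827 − 177 − 280 = 370.
So 103 < x ≤ 370; integers 104 through 370: 267 values.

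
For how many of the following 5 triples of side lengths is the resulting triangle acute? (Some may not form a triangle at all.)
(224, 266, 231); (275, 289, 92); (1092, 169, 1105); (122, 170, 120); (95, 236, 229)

(224,266,231): 224²+231² = 103537 > 70756 = 266² → acute
(275,289,92): 92²+275² = 84089 > 83521 = 289² → acute
(1092,169,1105): 169²+1092² = 1221025 = 1105² → right
(122,170,120): 120²+122² = 29284 > 28900 = 170² → acute
(95,236,229): 95²+229² = 61466 > 55696 = 236² → acute
4 of the 5 are acute.

4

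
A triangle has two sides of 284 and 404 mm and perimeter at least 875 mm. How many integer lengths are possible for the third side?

501

Triangle inequality: 120 < x < 688. Perimeter ≥ 875 gives x ≥ 875 − 284 − 404 = 187.
So 187 ≤ x < 688; integers 187 through 687: 501 values.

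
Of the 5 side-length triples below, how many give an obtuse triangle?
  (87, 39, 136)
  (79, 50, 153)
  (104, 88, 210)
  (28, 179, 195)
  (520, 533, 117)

1

(87,39,136): 39+87 ≤ 136, not a triangle
(79,50,153): 50+79 ≤ 153, not a triangle
(104,88,210): 88+104 ≤ 210, not a triangle
(28,179,195): 28²+179² = 32825 < 38025 = 195² → obtuse
(520,533,117): 117²+520² = 284089 = 533² → right
1 of the 5 is obtuse.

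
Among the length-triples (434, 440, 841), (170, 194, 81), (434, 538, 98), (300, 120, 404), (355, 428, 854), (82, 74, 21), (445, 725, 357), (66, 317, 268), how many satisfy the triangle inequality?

(434,440,841): 434+440 > 841 → valid
(81,170,194): 81+170 > 194 → valid
(98,434,538): 98+434 ≤ 538 → not valid
(120,300,404): 120+300 > 404 → valid
(355,428,854): 355+428 ≤ 854 → not valid
(21,74,82): 21+74 > 82 → valid
(357,445,725): 357+445 > 725 → valid
(66,268,317): 66+268 > 317 → valid
6 of the 8 triples form a triangle.

6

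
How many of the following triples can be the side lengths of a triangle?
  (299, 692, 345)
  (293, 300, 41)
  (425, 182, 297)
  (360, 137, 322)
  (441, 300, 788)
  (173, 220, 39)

(299,345,692): 299+345 ≤ 692 → not valid
(41,293,300): 41+293 > 300 → valid
(182,297,425): 182+297 > 425 → valid
(137,322,360): 137+322 > 360 → valid
(300,441,788): 300+441 ≤ 788 → not valid
(39,173,220): 39+173 ≤ 220 → not valid
3 of the 6 triples form a triangle.

3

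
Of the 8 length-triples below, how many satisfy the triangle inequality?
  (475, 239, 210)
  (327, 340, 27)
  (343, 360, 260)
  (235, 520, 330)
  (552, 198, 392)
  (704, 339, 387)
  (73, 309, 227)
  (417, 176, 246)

(210,239,475): 210+239 ≤ 475 → not valid
(27,327,340): 27+327 > 340 → valid
(260,343,360): 260+343 > 360 → valid
(235,330,520): 235+330 > 520 → valid
(198,392,552): 198+392 > 552 → valid
(339,387,704): 339+387 > 704 → valid
(73,227,309): 73+227 ≤ 309 → not valid
(176,246,417): 176+246 > 417 → valid
6 of the 8 triples form a triangle.

6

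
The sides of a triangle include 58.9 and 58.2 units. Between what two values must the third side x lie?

By the triangle inequality, x must be less than 58.9 + 58.2 = 117.1 and greater than |58.9 − 58.2| = 0.7.

0.7 < x < 117.1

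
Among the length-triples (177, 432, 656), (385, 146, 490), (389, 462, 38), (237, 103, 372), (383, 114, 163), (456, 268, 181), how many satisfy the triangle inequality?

1

(177,432,656): 177+432 ≤ 656 → not valid
(146,385,490): 146+385 > 490 → valid
(38,389,462): 38+389 ≤ 462 → not valid
(103,237,372): 103+237 ≤ 372 → not valid
(114,163,383): 114+163 ≤ 383 → not valid
(181,268,456): 181+268 ≤ 456 → not valid
1 of the 6 triples forms a triangle.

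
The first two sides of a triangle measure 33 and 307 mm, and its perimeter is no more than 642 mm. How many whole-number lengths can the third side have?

28

Triangle inequality: 274 < x < 340. Perimeter ≤ 642 gives x ≤ 642 − 33 − 307 = 302.
So 274 < x ≤ 302; integers 275 through 302: 28 values.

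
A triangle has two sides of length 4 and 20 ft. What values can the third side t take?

16 < t < 24

By the triangle inequality, t must be less than 4 + 20 = 24 and greater than |4 − 20| = 16.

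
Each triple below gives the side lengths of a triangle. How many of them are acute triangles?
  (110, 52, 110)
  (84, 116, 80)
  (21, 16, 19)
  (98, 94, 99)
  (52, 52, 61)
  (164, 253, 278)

5

(110,52,110): 52²+110² = 14804 > 12100 = 110² → acute
(84,116,80): 80²+84² = 13456 = 116² → right
(21,16,19): 16²+19² = 617 > 441 = 21² → acute
(98,94,99): 94²+98² = 18440 > 9801 = 99² → acute
(52,52,61): 52²+52² = 5408 > 3721 = 61² → acute
(164,253,278): 164²+253² = 90905 > 77284 = 278² → acute
5 of the 6 are acute.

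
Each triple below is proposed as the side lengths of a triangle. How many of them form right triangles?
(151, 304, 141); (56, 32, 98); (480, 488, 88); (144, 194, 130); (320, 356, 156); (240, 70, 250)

(151,304,141): 141+151 ≤ 304, not a triangle
(56,32,98): 32+56 ≤ 98, not a triangle
(480,488,88): 88²+480² = 238144 = 488² → right
(144,194,130): 130²+144² = 37636 = 194² → right
(320,356,156): 156²+320² = 126736 = 356² → right
(240,70,250): 70²+240² = 62500 = 250² → right
4 of the 6 are right.

4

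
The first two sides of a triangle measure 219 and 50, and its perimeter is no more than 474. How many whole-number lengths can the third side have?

36

Triangle inequality: 169 < x < 269. Perimeter ≤ 474 gives x ≤ 474 − 219 − 50 = 205.
So 169 < x ≤ 205; integers 170 through 205: 36 values.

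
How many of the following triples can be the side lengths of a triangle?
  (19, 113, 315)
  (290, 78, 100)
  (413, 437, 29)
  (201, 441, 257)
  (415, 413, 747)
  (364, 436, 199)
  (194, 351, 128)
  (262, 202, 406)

5

(19,113,315): 19+113 ≤ 315 → not valid
(78,100,290): 78+100 ≤ 290 → not valid
(29,413,437): 29+413 > 437 → valid
(201,257,441): 201+257 > 441 → valid
(413,415,747): 413+415 > 747 → valid
(199,364,436): 199+364 > 436 → valid
(128,194,351): 128+194 ≤ 351 → not valid
(202,262,406): 202+262 > 406 → valid
5 of the 8 triples form a triangle.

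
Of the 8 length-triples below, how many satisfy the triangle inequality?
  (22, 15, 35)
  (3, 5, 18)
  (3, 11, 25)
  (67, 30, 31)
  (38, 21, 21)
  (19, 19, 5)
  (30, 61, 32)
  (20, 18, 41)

(15,22,35): 15+22 > 35 → valid
(3,5,18): 3+5 ≤ 18 → not valid
(3,11,25): 3+11 ≤ 25 → not valid
(30,31,67): 30+31 ≤ 67 → not valid
(21,21,38): 21+21 > 38 → valid
(5,19,19): 5+19 > 19 → valid
(30,32,61): 30+32 > 61 → valid
(18,20,41): 18+20 ≤ 41 → not valid
4 of the 8 triples form a triangle.

4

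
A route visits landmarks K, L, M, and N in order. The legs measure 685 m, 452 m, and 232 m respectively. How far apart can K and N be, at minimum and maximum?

The maximum is all hops collinear in one direction: 685 + 452 + 232 = 1369.
The longest hop is 685; the others sum to 684. Folding the others back against it leaves at least 685 − 684 = 1.

1 ≤ KN ≤ 1369 m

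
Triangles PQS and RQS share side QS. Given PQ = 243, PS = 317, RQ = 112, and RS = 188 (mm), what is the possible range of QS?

From triangle PQS: |243 − 317| < QS < 243 + 317, i.e. 74 < QS < 560.
From triangle RQS: 76 < QS < 300.
Both must hold, so QS lies in the intersection.

76 < QS < 300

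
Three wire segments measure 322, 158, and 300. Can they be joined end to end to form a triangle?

The longest side is 322, and the other two sum to 458.
Since 458 > 322, the triangle inequality holds.

Yes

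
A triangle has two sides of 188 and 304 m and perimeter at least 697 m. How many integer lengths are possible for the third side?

287

Triangle inequality: 116 < x < 492. Perimeter ≥ 697 gives x ≥ 697 − 188 − 304 = 205.
So 205 ≤ x < 492; integers 205 through 491: 287 values.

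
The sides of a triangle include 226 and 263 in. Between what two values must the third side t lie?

By the triangle inequality, t must be less than 226 + 263 = 489 and greater than |226 − 263| = 37.

37 < t < 489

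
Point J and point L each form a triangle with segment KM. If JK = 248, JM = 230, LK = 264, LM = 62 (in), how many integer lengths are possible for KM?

From triangle JKM: 18 < KM < 478.
From triangle LKM: 202 < KM < 326.
Intersection: 202 < KM < 326, so integers 203 through 325: 123 values.

123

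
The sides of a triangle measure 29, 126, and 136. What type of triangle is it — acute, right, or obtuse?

obtuse

Compare the square of the longest side to the sum of squares of the other two: 29² + 126² = 16717 < 18496 = 136².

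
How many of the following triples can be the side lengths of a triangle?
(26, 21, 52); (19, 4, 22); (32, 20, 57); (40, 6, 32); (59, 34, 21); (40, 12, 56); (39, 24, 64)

(21,26,52): 21+26 ≤ 52 → not valid
(4,19,22): 4+19 > 22 → valid
(20,32,57): 20+32 ≤ 57 → not valid
(6,32,40): 6+32 ≤ 40 → not valid
(21,34,59): 21+34 ≤ 59 → not valid
(12,40,56): 12+40 ≤ 56 → not valid
(24,39,64): 24+39 ≤ 64 → not valid
1 of the 7 triples forms a triangle.

1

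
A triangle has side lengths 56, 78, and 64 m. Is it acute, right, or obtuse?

Compare the square of the longest side to the sum of squares of the other two: 56² + 64² = 7232 > 6084 = 78².

acute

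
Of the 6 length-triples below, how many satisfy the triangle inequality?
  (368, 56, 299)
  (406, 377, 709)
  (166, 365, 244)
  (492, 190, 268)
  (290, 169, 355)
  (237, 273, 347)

(56,299,368): 56+299 ≤ 368 → not valid
(377,406,709): 377+406 > 709 → valid
(166,244,365): 166+244 > 365 → valid
(190,268,492): 190+268 ≤ 492 → not valid
(169,290,355): 169+290 > 355 → valid
(237,273,347): 237+273 > 347 → valid
4 of the 6 triples form a triangle.

4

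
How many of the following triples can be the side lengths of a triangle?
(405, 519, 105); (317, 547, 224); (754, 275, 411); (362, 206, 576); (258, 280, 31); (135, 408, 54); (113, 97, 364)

(105,405,519): 105+405 ≤ 519 → not valid
(224,317,547): 224+317 ≤ 547 → not valid
(275,411,754): 275+411 ≤ 754 → not valid
(206,362,576): 206+362 ≤ 576 → not valid
(31,258,280): 31+258 > 280 → valid
(54,135,408): 54+135 ≤ 408 → not valid
(97,113,364): 97+113 ≤ 364 → not valid
1 of the 7 triples forms a triangle.

1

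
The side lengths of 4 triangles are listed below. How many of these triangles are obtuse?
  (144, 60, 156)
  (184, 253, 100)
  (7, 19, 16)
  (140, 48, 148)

(144,60,156): 60²+144² = 24336 = 156² → right
(184,253,100): 100²+184² = 43856 < 64009 = 253² → obtuse
(7,19,16): 7²+16² = 305 < 361 = 19² → obtuse
(140,48,148): 48²+140² = 21904 = 148² → right
2 of the 4 are obtuse.

2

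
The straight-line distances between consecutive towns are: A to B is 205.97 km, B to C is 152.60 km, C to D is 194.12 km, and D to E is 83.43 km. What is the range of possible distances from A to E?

0 ≤ AE ≤ 636.12 km

The maximum is all hops collinear in one direction: 205.97 + 152.60 + 194.12 + 83.43 = 636.12.
The longest hop is 205.97; the others sum to 430.15. Since 205.97 ≤ 430.15, the path can fold back on itself completely, so the minimum distance is 0.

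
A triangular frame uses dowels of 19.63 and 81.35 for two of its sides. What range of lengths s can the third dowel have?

By the triangle inequality, s must be less than 19.63 + 81.35 = 100.98 and greater than |19.63 − 81.35| = 61.72.

61.72 < s < 100.98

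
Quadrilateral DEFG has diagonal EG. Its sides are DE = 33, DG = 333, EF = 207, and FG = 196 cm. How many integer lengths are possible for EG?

65

From triangle DEG: 300 < EG < 366.
From triangle FEG: 11 < EG < 403.
Intersection: 300 < EG < 366, so integers 301 through 365: 65 values.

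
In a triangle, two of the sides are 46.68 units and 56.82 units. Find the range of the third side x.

By the triangle inequality, x must be less than 46.68 + 56.82 = 103.50 and greater than |46.68 − 56.82| = 10.14.

10.14 < x < 103.50 (units)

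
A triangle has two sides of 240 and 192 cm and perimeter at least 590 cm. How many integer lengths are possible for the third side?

Triangle inequality: 48 < x < 432. Perimeter ≥ 590 gives x ≥ 590 − 240 − 192 = 158.
So 158 ≤ x < 432; integers 158 through 431: 274 values.

274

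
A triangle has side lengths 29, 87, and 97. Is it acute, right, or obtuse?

Compare the square of the longest side to the sum of squares of the other two: 29² + 87² = 8410 < 9409 = 97².

obtuse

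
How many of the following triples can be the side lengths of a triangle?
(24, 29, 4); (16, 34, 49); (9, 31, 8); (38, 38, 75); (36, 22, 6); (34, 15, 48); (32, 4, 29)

4

(4,24,29): 4+24 ≤ 29 → not valid
(16,34,49): 16+34 > 49 → valid
(8,9,31): 8+9 ≤ 31 → not valid
(38,38,75): 38+38 > 75 → valid
(6,22,36): 6+22 ≤ 36 → not valid
(15,34,48): 15+34 > 48 → valid
(4,29,32): 4+29 > 32 → valid
4 of the 7 triples form a triangle.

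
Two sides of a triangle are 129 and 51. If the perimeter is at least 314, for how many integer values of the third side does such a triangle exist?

Triangle inequality: 78 < x < 180. Perimeter ≥ 314 gives x ≥ 314 − 129 − 51 = 134.
So 134 ≤ x < 180; integers 134 through 179: 46 values.

46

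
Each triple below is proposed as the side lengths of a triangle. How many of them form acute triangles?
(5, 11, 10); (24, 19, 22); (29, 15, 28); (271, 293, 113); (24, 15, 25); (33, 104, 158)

(5,11,10): 5²+10² = 125 > 121 = 11² → acute
(24,19,22): 19²+22² = 845 > 576 = 24² → acute
(29,15,28): 15²+28² = 1009 > 841 = 29² → acute
(271,293,113): 113²+271² = 86210 > 85849 = 293² → acute
(24,15,25): 15²+24² = 801 > 625 = 25² → acute
(33,104,158): 33+104 ≤ 158, not a triangle
5 of the 6 are acute.

5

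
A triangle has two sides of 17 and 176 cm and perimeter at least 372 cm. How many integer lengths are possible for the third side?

Triangle inequality: 159 < x < 193. Perimeter ≥ 372 gives x ≥ 372 − 17 − 176 = 179.
So 179 ≤ x < 193; integers 179 through 192: 14 values.

14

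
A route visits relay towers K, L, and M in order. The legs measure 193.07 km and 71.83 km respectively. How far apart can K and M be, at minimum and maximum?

By the triangle inequality, |193.07 − 71.83| ≤ KM ≤ 193.07 + 71.83.

121.24 ≤ KM ≤ 264.90 km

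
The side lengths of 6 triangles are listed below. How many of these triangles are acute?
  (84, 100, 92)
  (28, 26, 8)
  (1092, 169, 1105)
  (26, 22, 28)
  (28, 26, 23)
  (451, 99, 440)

3

(84,100,92): 84²+92² = 15520 > 10000 = 100² → acute
(28,26,8): 8²+26² = 740 < 784 = 28² → obtuse
(1092,169,1105): 169²+1092² = 1221025 = 1105² → right
(26,22,28): 22²+26² = 1160 > 784 = 28² → acute
(28,26,23): 23²+26² = 1205 > 784 = 28² → acute
(451,99,440): 99²+440² = 203401 = 451² → right
3 of the 6 are acute.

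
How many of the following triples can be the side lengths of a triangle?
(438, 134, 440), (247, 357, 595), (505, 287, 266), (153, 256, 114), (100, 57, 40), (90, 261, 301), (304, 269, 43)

6

(134,438,440): 134+438 > 440 → valid
(247,357,595): 247+357 > 595 → valid
(266,287,505): 266+287 > 505 → valid
(114,153,256): 114+153 > 256 → valid
(40,57,100): 40+57 ≤ 100 → not valid
(90,261,301): 90+261 > 301 → valid
(43,269,304): 43+269 > 304 → valid
6 of the 7 triples form a triangle.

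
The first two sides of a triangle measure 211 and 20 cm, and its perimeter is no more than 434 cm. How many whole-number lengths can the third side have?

12

Triangle inequality: 191 < x < 231. Perimeter ≤ 434 gives x ≤ 434 − 211 − 20 = 203.
So 191 < x ≤ 203; integers 192 through 203: 12 values.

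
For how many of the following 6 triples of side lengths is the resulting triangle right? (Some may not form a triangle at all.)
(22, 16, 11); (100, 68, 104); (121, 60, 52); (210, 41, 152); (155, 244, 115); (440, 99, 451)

(22,16,11): 11²+16² = 377 < 484 = 22² → obtuse
(100,68,104): 68²+100² = 14624 > 10816 = 104² → acute
(121,60,52): 52+60 ≤ 121, not a triangle
(210,41,152): 41+152 ≤ 210, not a triangle
(155,244,115): 115²+155² = 37250 < 59536 = 244² → obtuse
(440,99,451): 99²+440² = 203401 = 451² → right
1 of the 6 is right.

1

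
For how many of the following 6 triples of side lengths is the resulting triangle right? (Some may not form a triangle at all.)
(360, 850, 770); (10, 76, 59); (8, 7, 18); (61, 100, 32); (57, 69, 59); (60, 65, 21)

1

(360,850,770): 360²+770² = 722500 = 850² → right
(10,76,59): 10+59 ≤ 76, not a triangle
(8,7,18): 7+8 ≤ 18, not a triangle
(61,100,32): 32+61 ≤ 100, not a triangle
(57,69,59): 57²+59² = 6730 > 4761 = 69² → acute
(60,65,21): 21²+60² = 4041 < 4225 = 65² → obtuse
1 of the 6 is right.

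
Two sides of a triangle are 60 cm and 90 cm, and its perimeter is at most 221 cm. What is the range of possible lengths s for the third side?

30 < s ≤ 71 cm

Triangle inequality alone gives 30 < s < 150.
The perimeter condition gives s ≤ 221 − 60 − 90 = 71.
Intersecting the two: 30 < s ≤ 71.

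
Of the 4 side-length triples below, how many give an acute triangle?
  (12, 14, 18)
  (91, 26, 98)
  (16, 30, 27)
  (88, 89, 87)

3

(12,14,18): 12²+14² = 340 > 324 = 18² → acute
(91,26,98): 26²+91² = 8957 < 9604 = 98² → obtuse
(16,30,27): 16²+27² = 985 > 900 = 30² → acute
(88,89,87): 87²+88² = 15313 > 7921 = 89² → acute
3 of the 4 are acute.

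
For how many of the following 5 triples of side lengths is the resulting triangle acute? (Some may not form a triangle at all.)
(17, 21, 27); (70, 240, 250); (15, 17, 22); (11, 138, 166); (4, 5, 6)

(17,21,27): 17²+21² = 730 > 729 = 27² → acute
(70,240,250): 70²+240² = 62500 = 250² → right
(15,17,22): 15²+17² = 514 > 484 = 22² → acute
(11,138,166): 11+138 ≤ 166, not a triangle
(4,5,6): 4²+5² = 41 > 36 = 6² → acute
3 of the 5 are acute.

3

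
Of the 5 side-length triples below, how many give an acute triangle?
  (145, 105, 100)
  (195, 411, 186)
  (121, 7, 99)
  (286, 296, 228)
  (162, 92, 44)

1

(145,105,100): 100²+105² = 21025 = 145² → right
(195,411,186): 186+195 ≤ 411, not a triangle
(121,7,99): 7+99 ≤ 121, not a triangle
(286,296,228): 228²+286² = 133780 > 87616 = 296² → acute
(162,92,44): 44+92 ≤ 162, not a triangle
1 of the 5 is acute.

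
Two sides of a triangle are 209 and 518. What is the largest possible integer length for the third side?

The third side must be strictly less than 209 + 518 = 727.
The largest integer below 727 is 726.

726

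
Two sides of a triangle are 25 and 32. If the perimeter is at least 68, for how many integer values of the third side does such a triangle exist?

Triangle inequality: 7 < x < 57. Perimeter ≥ 68 gives x ≥ 68 − 25 − 32 = 11.
So 11 ≤ x < 57; integers 11 through 56: 46 values.

46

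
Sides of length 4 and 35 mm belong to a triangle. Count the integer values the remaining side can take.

7

The third side lies in the open interval (31, 39).
Integers from 32 to 38 inclusive: 38 − 32 + 1 = 7.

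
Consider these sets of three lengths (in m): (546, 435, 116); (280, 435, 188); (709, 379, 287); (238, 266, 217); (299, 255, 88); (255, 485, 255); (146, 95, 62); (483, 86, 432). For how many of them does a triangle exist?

7

(116,435,546): 116+435 > 546 → valid
(188,280,435): 188+280 > 435 → valid
(287,379,709): 287+379 ≤ 709 → not valid
(217,238,266): 217+238 > 266 → valid
(88,255,299): 88+255 > 299 → valid
(255,255,485): 255+255 > 485 → valid
(62,95,146): 62+95 > 146 → valid
(86,432,483): 86+432 > 483 → valid
7 of the 8 triples form a triangle.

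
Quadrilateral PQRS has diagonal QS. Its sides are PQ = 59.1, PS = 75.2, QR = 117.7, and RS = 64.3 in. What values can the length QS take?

From triangle PQS: |59.1 − 75.2| < QS < 59.1 + 75.2, i.e. 16.1 < QS < 134.3.
From triangle RQS: 53.4 < QS < 182.0.
Both must hold, so QS lies in the intersection.

53.4 < QS < 134.3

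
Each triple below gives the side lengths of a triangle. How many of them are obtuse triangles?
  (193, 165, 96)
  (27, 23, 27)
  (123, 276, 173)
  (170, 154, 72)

(193,165,96): 96²+165² = 36441 < 37249 = 193² → obtuse
(27,23,27): 23²+27² = 1258 > 729 = 27² → acute
(123,276,173): 123²+173² = 45058 < 76176 = 276² → obtuse
(170,154,72): 72²+154² = 28900 = 170² → right
2 of the 4 are obtuse.

2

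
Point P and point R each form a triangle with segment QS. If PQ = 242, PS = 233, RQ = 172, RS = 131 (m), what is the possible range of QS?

From triangle PQS: |242 − 233| < QS < 242 + 233, i.e. 9 < QS < 475.
From triangle RQS: 41 < QS < 303.
Both must hold, so QS lies in the intersection.

41 < QS < 303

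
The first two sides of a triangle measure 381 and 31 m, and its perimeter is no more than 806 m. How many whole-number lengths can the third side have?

44

Triangle inequality: 350 < x < 412. Perimeter ≤ 806 gives x ≤ 806 − 381 − 31 = 394.
So 350 < x ≤ 394; integers 351 through 394: 44 values.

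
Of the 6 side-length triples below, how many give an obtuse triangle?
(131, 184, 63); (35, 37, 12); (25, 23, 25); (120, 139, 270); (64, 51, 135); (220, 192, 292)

1

(131,184,63): 63²+131² = 21130 < 33856 = 184² → obtuse
(35,37,12): 12²+35² = 1369 = 37² → right
(25,23,25): 23²+25² = 1154 > 625 = 25² → acute
(120,139,270): 120+139 ≤ 270, not a triangle
(64,51,135): 51+64 ≤ 135, not a triangle
(220,192,292): 192²+220² = 85264 = 292² → right
1 of the 6 is obtuse.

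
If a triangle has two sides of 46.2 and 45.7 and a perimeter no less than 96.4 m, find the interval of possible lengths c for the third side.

Triangle inequality alone gives 0.5 < c < 91.9.
The perimeter condition gives c ≥ 96.4 − 46.2 − 45.7 = 4.5.
Intersecting the two: 4.5 ≤ c < 91.9.

4.5 ≤ c < 91.9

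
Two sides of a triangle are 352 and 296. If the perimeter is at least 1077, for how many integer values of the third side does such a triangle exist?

Triangle inequality: 56 < x < 648. Perimeter ≥ 1077 gives x ≥ 1077 − 352 − 296 = 429.
So 429 ≤ x < 648; integers 429 through 647: 219 values.

219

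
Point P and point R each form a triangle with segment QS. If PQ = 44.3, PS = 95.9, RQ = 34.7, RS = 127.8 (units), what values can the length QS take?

From triangle PQS: |44.3 − 95.9| < QS < 44.3 + 95.9, i.e. 51.6 < QS < 140.2.
From triangle RQS: 93.1 < QS < 162.5.
Both must hold, so QS lies in the intersection.

93.1 < QS < 140.2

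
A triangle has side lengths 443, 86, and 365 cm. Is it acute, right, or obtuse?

Compare the square of the longest side to the sum of squares of the other two: 86² + 365² = 140621 < 196249 = 443².

obtuse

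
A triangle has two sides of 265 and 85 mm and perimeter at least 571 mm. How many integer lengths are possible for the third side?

Triangle inequality: 180 < x < 350. Perimeter ≥ 571 gives x ≥ 571 − 265 − 85 = 221.
So 221 ≤ x < 350; integers 221 through 349: 129 values.

129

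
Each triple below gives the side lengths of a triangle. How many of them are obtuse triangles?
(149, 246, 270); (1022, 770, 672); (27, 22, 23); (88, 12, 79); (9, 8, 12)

(149,246,270): 149²+246² = 82717 > 72900 = 270² → acute
(1022,770,672): 672²+770² = 1044484 = 1022² → right
(27,22,23): 22²+23² = 1013 > 729 = 27² → acute
(88,12,79): 12²+79² = 6385 < 7744 = 88² → obtuse
(9,8,12): 8²+9² = 145 > 144 = 12² → acute
1 of the 5 is obtuse.

1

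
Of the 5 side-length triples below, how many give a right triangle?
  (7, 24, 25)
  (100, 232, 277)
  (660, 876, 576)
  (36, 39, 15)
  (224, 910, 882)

(7,24,25): 7²+24² = 625 = 25² → right
(100,232,277): 100²+232² = 63824 < 76729 = 277² → obtuse
(660,876,576): 576²+660² = 767376 = 876² → right
(36,39,15): 15²+36² = 1521 = 39² → right
(224,910,882): 224²+882² = 828100 = 910² → right
4 of the 5 are right.

4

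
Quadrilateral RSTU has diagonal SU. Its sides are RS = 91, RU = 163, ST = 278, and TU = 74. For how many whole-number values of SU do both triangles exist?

49

From triangle RSU: 72 < SU < 254.
From triangle TSU: 204 < SU < 352.
Intersection: 204 < SU < 254, so integers 205 through 253: 49 values.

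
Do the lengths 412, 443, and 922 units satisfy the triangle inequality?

The longest side is 922, but the other two sum to only 855.
855 < 922, so the triangle inequality fails.

No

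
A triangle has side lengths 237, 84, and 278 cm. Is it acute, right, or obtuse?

obtuse

Compare the square of the longest side to the sum of squares of the other two: 84² + 237² = 63225 < 77284 = 278².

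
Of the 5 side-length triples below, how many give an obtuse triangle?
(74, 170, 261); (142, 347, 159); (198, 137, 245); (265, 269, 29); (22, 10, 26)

(74,170,261): 74+170 ≤ 261, not a triangle
(142,347,159): 142+159 ≤ 347, not a triangle
(198,137,245): 137²+198² = 57973 < 60025 = 245² → obtuse
(265,269,29): 29²+265² = 71066 < 72361 = 269² → obtuse
(22,10,26): 10²+22² = 584 < 676 = 26² → obtuse
3 of the 5 are obtuse.

3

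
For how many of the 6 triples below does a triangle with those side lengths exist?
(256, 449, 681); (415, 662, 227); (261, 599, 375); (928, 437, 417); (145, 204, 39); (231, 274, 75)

3

(256,449,681): 256+449 > 681 → valid
(227,415,662): 227+415 ≤ 662 → not valid
(261,375,599): 261+375 > 599 → valid
(417,437,928): 417+437 ≤ 928 → not valid
(39,145,204): 39+145 ≤ 204 → not valid
(75,231,274): 75+231 > 274 → valid
3 of the 6 triples form a triangle.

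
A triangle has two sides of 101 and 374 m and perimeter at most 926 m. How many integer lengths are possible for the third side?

Triangle inequality: 273 < x < 475. Perimeter ≤ 926 gives x ≤ 926 − 101 − 374 = 451.
So 273 < x ≤ 451; integers 274 through 451: 178 values.

178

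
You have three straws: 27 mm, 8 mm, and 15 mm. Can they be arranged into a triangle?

The longest side is 27, but the other two sum to only 23.
23 < 27, so the triangle inequality fails.

No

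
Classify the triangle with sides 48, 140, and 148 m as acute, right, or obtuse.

Compare the square of the longest side to the sum of squares of the other two: 48² + 140² = 21904 = 148².

right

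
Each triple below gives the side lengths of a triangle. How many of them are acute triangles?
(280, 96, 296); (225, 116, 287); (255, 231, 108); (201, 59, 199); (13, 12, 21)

1

(280,96,296): 96²+280² = 87616 = 296² → right
(225,116,287): 116²+225² = 64081 < 82369 = 287² → obtuse
(255,231,108): 108²+231² = 65025 = 255² → right
(201,59,199): 59²+199² = 43082 > 40401 = 201² → acute
(13,12,21): 12²+13² = 313 < 441 = 21² → obtuse
1 of the 5 is acute.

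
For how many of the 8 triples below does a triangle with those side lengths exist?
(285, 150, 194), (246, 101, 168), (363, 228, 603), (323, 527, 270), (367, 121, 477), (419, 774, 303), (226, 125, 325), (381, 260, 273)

(150,194,285): 150+194 > 285 → valid
(101,168,246): 101+168 > 246 → valid
(228,363,603): 228+363 ≤ 603 → not valid
(270,323,527): 270+323 > 527 → valid
(121,367,477): 121+367 > 477 → valid
(303,419,774): 303+419 ≤ 774 → not valid
(125,226,325): 125+226 > 325 → valid
(260,273,381): 260+273 > 381 → valid
6 of the 8 triples form a triangle.

6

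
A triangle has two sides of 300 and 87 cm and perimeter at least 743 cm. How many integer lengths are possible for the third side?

31

Triangle inequality: 213 < x < 387. Perimeter ≥ 743 gives x ≥ 743 − 300 − 87 = 356.
So 356 ≤ x < 387; integers 356 through 386: 31 values.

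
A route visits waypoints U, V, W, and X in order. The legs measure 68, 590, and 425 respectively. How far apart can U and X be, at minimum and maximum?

97 ≤ UX ≤ 1083

The maximum is all hops collinear in one direction: 68 + 590 + 425 = 1083.
The longest hop is 590; the others sum to 493. Folding the others back against it leaves at least 590 − 493 = 97.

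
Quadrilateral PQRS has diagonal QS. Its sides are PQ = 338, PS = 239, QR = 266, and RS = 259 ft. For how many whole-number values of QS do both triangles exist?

From triangle PQS: 99 < QS < 577.
From triangle RQS: 7 < QS < 525.
Intersection: 99 < QS < 525, so integers 100 through 524: 425 values.

425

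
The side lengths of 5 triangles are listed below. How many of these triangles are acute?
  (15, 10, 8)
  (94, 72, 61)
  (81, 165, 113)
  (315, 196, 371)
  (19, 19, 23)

2

(15,10,8): 8²+10² = 164 < 225 = 15² → obtuse
(94,72,61): 61²+72² = 8905 > 8836 = 94² → acute
(81,165,113): 81²+113² = 19330 < 27225 = 165² → obtuse
(315,196,371): 196²+315² = 137641 = 371² → right
(19,19,23): 19²+19² = 722 > 529 = 23² → acute
2 of the 5 are acute.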